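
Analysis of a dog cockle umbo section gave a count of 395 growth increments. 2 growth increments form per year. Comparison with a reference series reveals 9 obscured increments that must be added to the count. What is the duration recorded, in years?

202 years

Correcting the raw count gives 395 + 9 = 404 true growth increments.
404 growth increments at 2 per year is 404 / 2 = 202 years.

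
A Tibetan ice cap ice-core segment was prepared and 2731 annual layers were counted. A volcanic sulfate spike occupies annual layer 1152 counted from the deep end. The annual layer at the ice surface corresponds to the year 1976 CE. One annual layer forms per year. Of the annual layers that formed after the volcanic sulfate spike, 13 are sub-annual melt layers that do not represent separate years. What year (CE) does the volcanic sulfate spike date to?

410 CE

The volcanic sulfate spike sits at annual layer 1152 from the deep end, so 2731 − 1152 = 1579 annual layers formed after it.
Removing the 13 false annual layers leaves 1579 − 13 = 1566 true annual layers beyond the volcanic sulfate spike.
Counting back 1566 years from 1976 CE places the volcanic sulfate spike in 1976 − 1566 = 410 CE.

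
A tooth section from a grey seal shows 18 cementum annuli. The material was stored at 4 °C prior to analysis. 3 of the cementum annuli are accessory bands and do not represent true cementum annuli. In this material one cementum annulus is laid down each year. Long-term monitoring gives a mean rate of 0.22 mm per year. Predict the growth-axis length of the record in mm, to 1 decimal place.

After corrections the count is 18 − 3 = 15 cementum annuli.
Predicted length = 0.22 mm/year × 15 years = 3.3 mm.

3.3 mm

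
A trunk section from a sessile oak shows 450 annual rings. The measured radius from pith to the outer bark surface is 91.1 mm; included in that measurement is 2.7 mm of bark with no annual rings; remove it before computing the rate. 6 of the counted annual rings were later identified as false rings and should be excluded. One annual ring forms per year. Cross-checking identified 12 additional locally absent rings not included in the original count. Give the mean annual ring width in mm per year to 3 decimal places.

Adjusted count: 450 − 6 + 12 = 456 annual rings.
Net length = 91.1 − 2.7 = 88.4 mm.
Mean rate = 88.4 mm / 456 years ≈ 0.194 mm per year.

0.194 mm per year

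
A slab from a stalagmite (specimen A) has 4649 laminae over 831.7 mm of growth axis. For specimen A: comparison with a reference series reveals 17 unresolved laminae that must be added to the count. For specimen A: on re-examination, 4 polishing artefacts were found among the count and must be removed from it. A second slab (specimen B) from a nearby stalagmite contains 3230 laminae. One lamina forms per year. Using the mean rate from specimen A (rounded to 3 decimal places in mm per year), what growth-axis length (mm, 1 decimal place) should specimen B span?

Specimen A: adjusted count: 4649 − 4 + 17 = 4662 laminae.
A: Extension rate ≈ 831.7 / 4662 = 0.178 mm per year.
For B, 0.178 mm/year × 3230 years = 574.9 mm.

574.9 mm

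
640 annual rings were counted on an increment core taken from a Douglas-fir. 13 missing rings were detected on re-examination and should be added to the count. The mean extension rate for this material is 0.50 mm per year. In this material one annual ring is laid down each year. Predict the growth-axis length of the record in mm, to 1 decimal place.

326.5 mm

True annual ring count = 640 + 13 = 653.
Predicted length = 0.50 mm/year × 653 years = 326.5 mm.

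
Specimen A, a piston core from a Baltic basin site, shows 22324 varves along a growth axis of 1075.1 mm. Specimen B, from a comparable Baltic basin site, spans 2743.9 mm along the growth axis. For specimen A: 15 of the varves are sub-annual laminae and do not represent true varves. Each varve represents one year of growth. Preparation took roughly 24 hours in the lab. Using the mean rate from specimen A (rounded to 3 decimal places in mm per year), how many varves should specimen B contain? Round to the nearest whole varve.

57165 varves

Specimen A: correcting the raw count gives 22324 − 15 = 22309 true varves.
A: Extension rate ≈ 1075.1 / 22309 = 0.048 mm/yr.
B spans 2743.9 / 0.048 = 57164.58 years ≈ 57165 varves.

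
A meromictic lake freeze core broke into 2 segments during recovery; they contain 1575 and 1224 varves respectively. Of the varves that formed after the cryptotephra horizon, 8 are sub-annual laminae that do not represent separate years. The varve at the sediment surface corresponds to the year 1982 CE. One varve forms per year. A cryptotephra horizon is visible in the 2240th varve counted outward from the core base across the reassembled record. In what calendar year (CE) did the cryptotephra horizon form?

1431 CE

Total varves = 1575 + 1224 = 2799.
2799 − 2240 = 559 varves lie beyond the cryptotephra horizon toward the sediment surface.
559 − 8 false = 551 true varves after the cryptotephra horizon.
The varve at the sediment surface is 1982 CE, so the cryptotephra horizon dates to 1982 − 551 = 1431 CE.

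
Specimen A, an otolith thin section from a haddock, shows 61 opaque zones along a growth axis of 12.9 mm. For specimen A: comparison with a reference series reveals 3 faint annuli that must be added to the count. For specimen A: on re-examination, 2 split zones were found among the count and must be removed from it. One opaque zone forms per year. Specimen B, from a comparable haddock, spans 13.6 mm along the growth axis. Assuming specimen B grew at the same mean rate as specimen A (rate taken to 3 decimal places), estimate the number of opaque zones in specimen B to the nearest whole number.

Specimen A: true opaque zone count = 61 − 2 + 3 = 62.
A: Mean rate = 12.9 mm / 62 years ≈ 0.208 mm per year.
B spans 13.6 / 0.208 = 65.38 years ≈ 65 opaque zones.

65 opaque zones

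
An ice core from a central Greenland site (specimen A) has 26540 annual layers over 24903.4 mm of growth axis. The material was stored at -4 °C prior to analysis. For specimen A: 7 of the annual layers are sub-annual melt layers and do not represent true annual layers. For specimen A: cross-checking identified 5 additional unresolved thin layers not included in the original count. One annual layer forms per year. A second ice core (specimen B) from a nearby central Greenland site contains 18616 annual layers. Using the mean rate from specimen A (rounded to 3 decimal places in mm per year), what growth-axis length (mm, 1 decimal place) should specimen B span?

17461.8 mm

Specimen A: after corrections the count is 26540 − 7 + 5 = 26538 annual layers.
A: Extension rate ≈ 24903.4 / 26538 = 0.938 mm/year.
Length of B = 0.938 × 18616 = 17461.8 mm.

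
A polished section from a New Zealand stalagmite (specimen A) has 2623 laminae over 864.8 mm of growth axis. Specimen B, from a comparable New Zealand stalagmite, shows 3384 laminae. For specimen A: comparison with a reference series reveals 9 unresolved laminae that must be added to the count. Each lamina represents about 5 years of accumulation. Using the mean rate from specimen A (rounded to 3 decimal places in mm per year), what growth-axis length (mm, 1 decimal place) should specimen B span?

Specimen A: true lamina count = 2623 + 9 = 2632.
Specimen A: at 5 years per lamina, 2632 × 5 = 13160 years.
A: Mean rate = 864.8 mm / 13160 years ≈ 0.066 mm per year.
Specimen B: 3384 laminae at 5 years each span 3384 × 5 = 16920 years. Length of B = 0.066 × 16920 = 1116.7 mm.

1116.7 mm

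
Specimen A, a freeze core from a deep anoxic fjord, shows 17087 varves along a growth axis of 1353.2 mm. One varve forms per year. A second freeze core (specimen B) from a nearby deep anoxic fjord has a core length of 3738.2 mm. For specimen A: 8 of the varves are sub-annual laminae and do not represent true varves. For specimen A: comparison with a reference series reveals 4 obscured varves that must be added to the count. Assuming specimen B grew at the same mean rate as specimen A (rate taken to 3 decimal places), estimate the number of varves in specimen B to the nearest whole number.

Specimen A: adjusted count: 17087 − 8 + 4 = 17083 varves.
A: Extension rate ≈ 1353.2 / 17083 = 0.079 mm/yr.
Specimen B: 3738.2 mm / 0.079 mm per year = 47318.99 years ≈ 47319 varves.

47319 varves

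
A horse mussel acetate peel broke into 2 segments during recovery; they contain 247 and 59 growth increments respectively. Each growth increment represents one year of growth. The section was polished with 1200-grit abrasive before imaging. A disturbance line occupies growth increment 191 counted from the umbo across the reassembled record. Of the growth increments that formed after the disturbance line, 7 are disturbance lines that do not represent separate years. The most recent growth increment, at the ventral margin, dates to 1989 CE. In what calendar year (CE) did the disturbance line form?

Total growth increments = 247 + 59 = 306.
Between growth increment 191 and the ventral margin there are 306 − 191 = 115 growth increments.
115 − 7 false = 108 true growth increments after the disturbance line.
Counting back 108 years from 1989 CE places the disturbance line in 1989 − 108 = 1881 CE.

1881 CE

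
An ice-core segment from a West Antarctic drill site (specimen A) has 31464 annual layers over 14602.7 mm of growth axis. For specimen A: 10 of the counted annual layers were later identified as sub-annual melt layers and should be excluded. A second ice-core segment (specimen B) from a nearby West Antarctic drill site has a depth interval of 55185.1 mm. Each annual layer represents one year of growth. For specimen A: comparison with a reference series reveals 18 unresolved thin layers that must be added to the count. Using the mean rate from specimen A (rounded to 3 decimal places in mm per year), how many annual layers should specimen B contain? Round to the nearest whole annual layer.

Specimen A: after corrections the count is 31464 − 10 + 18 = 31472 annual layers.
A: 14602.7 mm over 31472 years gives 14602.7 / 31472 ≈ 0.464 mm/year.
B spans 55185.1 / 0.464 = 118933.41 years ≈ 118933 annual layers.

118933 annual layers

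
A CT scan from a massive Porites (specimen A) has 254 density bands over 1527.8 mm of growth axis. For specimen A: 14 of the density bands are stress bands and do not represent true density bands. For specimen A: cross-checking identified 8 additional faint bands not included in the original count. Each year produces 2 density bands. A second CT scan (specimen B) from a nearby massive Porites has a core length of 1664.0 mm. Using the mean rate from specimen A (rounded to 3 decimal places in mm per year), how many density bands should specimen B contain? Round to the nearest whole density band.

270 density bands

Specimen A: true density band count = 254 − 14 + 8 = 248.
Specimen A: 248 density bands at 2 per year is 248 / 2 = 124 years.
A: 1527.8 mm over 124 years gives 1527.8 / 124 ≈ 12.321 mm/yr.
B spans 1664.0 / 12.321 = 135.05 years; at 2 density bands per year that is 135.05 × 2 ≈ 270 density bands.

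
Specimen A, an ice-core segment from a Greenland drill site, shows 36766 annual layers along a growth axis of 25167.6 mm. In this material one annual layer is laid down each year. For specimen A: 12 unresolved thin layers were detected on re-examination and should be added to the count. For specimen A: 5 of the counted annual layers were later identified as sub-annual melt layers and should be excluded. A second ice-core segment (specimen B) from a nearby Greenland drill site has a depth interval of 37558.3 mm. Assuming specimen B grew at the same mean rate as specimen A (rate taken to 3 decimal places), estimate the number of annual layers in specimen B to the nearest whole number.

Specimen A: after corrections the count is 36766 − 5 + 12 = 36773 annual layers.
A: Mean rate = 25167.6 mm / 36773 years ≈ 0.684 mm per year.
For B, 37558.3 / 0.684 = 54909.80 years ≈ 54910 annual layers.

54910 annual layers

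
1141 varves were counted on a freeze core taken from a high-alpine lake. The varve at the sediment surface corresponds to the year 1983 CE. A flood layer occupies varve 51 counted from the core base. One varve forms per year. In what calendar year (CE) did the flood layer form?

Between varve 51 and the sediment surface there are 1141 − 51 = 1090 varves.
1983 − 1090 = 893 CE.

893 CE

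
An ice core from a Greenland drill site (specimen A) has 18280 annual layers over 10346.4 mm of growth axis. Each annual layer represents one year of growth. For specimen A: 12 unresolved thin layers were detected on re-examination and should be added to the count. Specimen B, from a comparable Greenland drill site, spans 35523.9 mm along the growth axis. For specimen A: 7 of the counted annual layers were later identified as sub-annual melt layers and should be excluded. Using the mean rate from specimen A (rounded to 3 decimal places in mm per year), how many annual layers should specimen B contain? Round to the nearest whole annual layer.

62763 annual layers

Specimen A: after corrections the count is 18280 − 7 + 12 = 18285 annual layers.
A: Mean rate = 10346.4 mm / 18285 years ≈ 0.566 mm/yr.
For B, 35523.9 / 0.566 = 62763.07 years ≈ 62763 annual layers.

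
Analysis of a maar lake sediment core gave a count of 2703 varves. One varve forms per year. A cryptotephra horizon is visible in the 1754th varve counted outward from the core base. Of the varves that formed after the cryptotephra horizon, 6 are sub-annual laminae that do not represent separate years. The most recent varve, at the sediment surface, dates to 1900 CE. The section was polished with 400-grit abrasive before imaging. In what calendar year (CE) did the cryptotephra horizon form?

957 CE

2703 − 1754 = 949 varves lie beyond the cryptotephra horizon toward the sediment surface.
Removing the 6 false varves leaves 949 − 6 = 943 true varves beyond the cryptotephra horizon.
The varve at the sediment surface is 1900 CE, so the cryptotephra horizon dates to 1900 − 943 = 957 CE.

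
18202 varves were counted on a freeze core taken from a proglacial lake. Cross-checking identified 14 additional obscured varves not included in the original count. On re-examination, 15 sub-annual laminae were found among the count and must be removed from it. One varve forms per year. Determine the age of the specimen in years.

After corrections the count is 18202 − 15 + 14 = 18201 varves.
One varve per year makes the duration 18201 years.

18201 years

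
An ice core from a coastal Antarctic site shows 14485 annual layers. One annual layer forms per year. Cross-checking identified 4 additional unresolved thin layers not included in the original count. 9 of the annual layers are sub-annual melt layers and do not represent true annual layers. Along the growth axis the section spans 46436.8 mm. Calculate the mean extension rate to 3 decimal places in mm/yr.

3.207 mm/yr

Correcting the raw count gives 14485 − 9 + 4 = 14480 true annual layers.
46436.8 mm over 14480 years gives 46436.8 / 14480 ≈ 3.207 mm/yr.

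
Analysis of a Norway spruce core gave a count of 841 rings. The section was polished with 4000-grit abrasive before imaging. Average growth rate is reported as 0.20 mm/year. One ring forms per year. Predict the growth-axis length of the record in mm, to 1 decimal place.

841 years of growth are recorded.
Length ≈ 0.20 × 841 = 168.2 mm.

168.2 mm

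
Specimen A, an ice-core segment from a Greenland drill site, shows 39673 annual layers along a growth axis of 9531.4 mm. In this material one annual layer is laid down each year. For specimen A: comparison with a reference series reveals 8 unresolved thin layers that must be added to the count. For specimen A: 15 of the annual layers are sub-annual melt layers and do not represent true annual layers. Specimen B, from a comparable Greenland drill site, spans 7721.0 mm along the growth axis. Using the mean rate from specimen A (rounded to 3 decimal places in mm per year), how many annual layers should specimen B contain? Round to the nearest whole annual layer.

32171 annual layers

Specimen A: correcting the raw count gives 39673 − 15 + 8 = 39666 true annual layers.
A: Mean rate = 9531.4 mm / 39666 years ≈ 0.240 mm/year.
Specimen B: 7721.0 mm / 0.240 mm per year = 32170.83 years ≈ 32171 annual layers.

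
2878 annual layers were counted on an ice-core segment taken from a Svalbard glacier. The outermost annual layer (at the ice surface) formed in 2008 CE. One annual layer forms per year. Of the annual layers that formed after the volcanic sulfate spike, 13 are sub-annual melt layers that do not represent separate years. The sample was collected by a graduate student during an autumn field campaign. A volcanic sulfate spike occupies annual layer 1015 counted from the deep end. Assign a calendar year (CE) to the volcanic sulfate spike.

158 CE

Between annual layer 1015 and the ice surface there are 2878 − 1015 = 1863 annual layers.
1863 − 13 false = 1850 true annual layers after the volcanic sulfate spike.
The annual layer at the ice surface is 2008 CE, so the volcanic sulfate spike dates to 2008 − 1850 = 158 CE.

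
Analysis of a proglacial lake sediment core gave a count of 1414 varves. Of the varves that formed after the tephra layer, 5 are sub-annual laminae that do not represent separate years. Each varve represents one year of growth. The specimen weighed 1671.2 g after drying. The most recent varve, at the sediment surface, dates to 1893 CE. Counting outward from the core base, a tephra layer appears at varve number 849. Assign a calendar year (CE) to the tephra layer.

1333 CE

The tephra layer sits at varve 849 from the core base, so 1414 − 849 = 565 varves formed after it.
565 − 5 false = 560 true varves after the tephra layer.
The varve at the sediment surface is 1893 CE, so the tephra layer dates to 1893 − 560 = 1333 CE.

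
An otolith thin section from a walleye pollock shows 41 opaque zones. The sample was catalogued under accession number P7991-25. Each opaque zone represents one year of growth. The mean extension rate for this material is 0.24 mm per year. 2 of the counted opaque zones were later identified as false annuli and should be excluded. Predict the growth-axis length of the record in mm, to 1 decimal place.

9.4 mm

True opaque zone count = 41 − 2 = 39.
Predicted length = 0.24 mm/year × 39 years = 9.4 mm.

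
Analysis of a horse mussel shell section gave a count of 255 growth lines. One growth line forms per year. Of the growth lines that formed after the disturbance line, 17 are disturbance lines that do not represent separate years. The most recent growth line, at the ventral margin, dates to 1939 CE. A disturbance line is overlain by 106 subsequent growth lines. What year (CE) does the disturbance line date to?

106 growth lines formed after the disturbance line.
106 − 17 false = 89 true growth lines after the disturbance line.
1939 − 89 = 1850 CE.

1850 CE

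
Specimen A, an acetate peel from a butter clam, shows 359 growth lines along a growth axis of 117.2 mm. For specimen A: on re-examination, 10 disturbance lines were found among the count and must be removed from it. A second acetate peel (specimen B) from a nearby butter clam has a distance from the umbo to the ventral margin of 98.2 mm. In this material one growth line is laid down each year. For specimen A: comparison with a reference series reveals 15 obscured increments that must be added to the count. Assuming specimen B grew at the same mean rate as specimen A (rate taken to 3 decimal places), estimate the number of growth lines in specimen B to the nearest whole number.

305 growth lines

Specimen A: after corrections the count is 359 − 10 + 15 = 364 growth lines.
A: 117.2 mm over 364 years gives 117.2 / 364 ≈ 0.322 mm/year.
For B, 98.2 / 0.322 = 304.97 years ≈ 305 growth lines.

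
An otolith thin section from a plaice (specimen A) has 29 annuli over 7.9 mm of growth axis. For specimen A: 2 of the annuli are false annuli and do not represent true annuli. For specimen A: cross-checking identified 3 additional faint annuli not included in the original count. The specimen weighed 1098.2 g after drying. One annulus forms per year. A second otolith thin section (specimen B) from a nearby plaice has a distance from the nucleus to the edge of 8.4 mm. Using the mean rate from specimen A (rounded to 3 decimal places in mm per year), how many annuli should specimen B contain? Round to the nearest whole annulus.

32 annuli

Specimen A: correcting the raw count gives 29 − 2 + 3 = 30 true annuli.
A: Extension rate ≈ 7.9 / 30 = 0.263 mm/yr.
Specimen B: 8.4 mm / 0.263 mm per year = 31.94 years ≈ 32 annuli.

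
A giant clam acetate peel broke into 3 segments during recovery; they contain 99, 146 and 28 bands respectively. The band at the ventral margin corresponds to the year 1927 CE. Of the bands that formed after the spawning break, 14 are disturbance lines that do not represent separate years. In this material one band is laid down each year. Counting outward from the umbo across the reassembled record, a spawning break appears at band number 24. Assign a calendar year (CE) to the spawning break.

1692 CE

Total bands = 99 + 146 + 28 = 273.
The spawning break sits at band 24 from the umbo, so 273 − 24 = 249 bands formed after it.
249 − 14 false = 235 true bands after the spawning break.
The band at the ventral margin is 1927 CE, so the spawning break dates to 1927 − 235 = 1692 CE.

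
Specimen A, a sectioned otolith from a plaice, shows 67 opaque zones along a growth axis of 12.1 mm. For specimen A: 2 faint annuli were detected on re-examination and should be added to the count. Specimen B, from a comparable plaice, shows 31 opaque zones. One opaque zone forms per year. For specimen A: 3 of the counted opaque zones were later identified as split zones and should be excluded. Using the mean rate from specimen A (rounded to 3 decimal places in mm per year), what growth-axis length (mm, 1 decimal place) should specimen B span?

Specimen A: correcting the raw count gives 67 − 3 + 2 = 66 true opaque zones.
A: 12.1 mm over 66 years gives 12.1 / 66 ≈ 0.183 mm per year.
B's length ≈ 0.183 × 31 = 5.7 mm.

5.7 mm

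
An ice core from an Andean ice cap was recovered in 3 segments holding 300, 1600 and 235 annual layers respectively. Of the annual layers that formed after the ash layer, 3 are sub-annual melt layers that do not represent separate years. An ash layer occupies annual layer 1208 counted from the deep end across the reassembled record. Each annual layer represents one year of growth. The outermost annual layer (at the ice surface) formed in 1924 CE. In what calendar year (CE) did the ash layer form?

1000 CE

Total annual layers = 300 + 1600 + 235 = 2135.
Between annual layer 1208 and the ice surface there are 2135 − 1208 = 927 annual layers.
927 − 3 false = 924 true annual layers after the ash layer.
The annual layer at the ice surface is 1924 CE, so the ash layer dates to 1924 − 924 = 1000 CE.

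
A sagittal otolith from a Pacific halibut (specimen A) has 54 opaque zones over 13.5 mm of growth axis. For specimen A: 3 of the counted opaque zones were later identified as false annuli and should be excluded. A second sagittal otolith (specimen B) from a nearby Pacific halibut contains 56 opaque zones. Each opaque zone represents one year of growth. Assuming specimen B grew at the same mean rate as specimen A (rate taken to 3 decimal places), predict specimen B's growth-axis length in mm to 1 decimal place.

Specimen A: adjusted count: 54 − 3 = 51 opaque zones.
A: 13.5 mm over 51 years gives 13.5 / 51 ≈ 0.265 mm/year.
For B, 0.265 mm/year × 56 years = 14.8 mm.

14.8 mm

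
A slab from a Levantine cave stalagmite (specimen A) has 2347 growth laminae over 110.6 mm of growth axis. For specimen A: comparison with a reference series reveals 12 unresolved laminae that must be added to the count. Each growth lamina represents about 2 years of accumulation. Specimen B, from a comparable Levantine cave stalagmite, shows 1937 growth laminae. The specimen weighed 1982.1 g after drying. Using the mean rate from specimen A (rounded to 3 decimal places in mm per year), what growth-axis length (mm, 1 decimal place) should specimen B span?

Specimen A: adjusted count: 2347 + 12 = 2359 growth laminae.
Specimen A: 2359 growth laminae at 2 years each span 2359 × 2 = 4718 years.
A: Extension rate ≈ 110.6 / 4718 = 0.023 mm/yr.
Specimen B: 1937 growth laminae at 2 years each span 1937 × 2 = 3874 years. For B, 0.023 mm/year × 3874 years = 89.1 mm.

89.1 mm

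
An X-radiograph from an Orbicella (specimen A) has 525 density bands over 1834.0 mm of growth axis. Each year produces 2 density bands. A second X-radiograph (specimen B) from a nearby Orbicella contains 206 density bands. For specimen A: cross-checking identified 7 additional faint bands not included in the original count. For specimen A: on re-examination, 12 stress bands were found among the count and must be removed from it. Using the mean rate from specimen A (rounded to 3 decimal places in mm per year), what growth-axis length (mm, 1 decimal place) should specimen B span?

726.6 mm

Specimen A: after corrections the count is 525 − 12 + 7 = 520 density bands.
Specimen A: with 2 density bands per year, 520 / 2 = 260 years.
A: 1834.0 mm over 260 years gives 1834.0 / 260 ≈ 7.054 mm per year.
Specimen B: 206 density bands at 2 per year is 206 / 2 = 103 years. Length of B = 7.054 × 103 = 726.6 mm.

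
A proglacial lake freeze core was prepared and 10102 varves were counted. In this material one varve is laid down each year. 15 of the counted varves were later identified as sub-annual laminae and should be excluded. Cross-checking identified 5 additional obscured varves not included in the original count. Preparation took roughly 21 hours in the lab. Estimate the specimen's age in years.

10092 years

Adjusted count: 10102 − 15 + 5 = 10092 varves.
At one varve per year, that is 10092 years.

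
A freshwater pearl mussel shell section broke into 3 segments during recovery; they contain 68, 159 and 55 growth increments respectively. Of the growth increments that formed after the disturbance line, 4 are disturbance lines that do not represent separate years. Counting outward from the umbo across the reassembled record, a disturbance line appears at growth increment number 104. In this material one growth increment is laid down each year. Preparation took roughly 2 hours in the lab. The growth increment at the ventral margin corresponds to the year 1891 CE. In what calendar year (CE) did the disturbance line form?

1717 CE

Total growth increments = 68 + 159 + 55 = 282.
Between growth increment 104 and the ventral margin there are 282 − 104 = 178 growth increments.
178 − 4 false = 174 true growth increments after the disturbance line.
1891 − 174 = 1717 CE.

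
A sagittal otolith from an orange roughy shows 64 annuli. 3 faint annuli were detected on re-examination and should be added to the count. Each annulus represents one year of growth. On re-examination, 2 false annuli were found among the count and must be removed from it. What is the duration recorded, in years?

Correcting the raw count gives 64 − 2 + 3 = 65 true annuli.
One annulus per year makes the duration 65 years.

65 yr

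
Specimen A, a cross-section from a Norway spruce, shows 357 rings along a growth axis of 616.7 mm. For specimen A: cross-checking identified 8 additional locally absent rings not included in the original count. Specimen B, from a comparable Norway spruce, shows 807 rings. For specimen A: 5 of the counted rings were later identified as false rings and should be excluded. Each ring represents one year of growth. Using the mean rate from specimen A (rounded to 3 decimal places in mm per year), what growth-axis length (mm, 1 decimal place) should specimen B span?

1382.4 mm

Specimen A: adjusted count: 357 − 5 + 8 = 360 rings.
A: 616.7 mm over 360 years gives 616.7 / 360 ≈ 1.713 mm/yr.
For B, 1.713 mm/year × 807 years = 1382.4 mm.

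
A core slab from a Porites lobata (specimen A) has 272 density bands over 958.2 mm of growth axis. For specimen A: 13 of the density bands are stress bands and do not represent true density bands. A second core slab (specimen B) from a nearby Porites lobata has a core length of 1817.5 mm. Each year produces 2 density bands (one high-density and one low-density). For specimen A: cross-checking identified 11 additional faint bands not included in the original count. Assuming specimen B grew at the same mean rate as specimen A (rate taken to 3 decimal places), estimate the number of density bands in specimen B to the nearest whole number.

Specimen A: true density band count = 272 − 13 + 11 = 270.
Specimen A: 270 density bands at 2 per year is 270 / 2 = 135 years.
A: 958.2 mm over 135 years gives 958.2 / 135 ≈ 7.098 mm/year.
For B, 1817.5 / 7.098 = 256.06 years; at 2 density bands per year that is 256.06 × 2 ≈ 512 density bands.

512 density bands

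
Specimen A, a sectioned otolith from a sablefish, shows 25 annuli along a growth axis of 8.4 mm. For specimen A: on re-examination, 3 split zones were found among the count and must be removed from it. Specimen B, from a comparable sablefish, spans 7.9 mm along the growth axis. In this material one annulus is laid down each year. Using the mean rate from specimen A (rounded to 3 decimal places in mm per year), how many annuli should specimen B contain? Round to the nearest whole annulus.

Specimen A: adjusted count: 25 − 3 = 22 annuli.
A: Extension rate ≈ 8.4 / 22 = 0.382 mm per year.
B spans 7.9 / 0.382 = 20.68 years ≈ 21 annuli.

21 annuli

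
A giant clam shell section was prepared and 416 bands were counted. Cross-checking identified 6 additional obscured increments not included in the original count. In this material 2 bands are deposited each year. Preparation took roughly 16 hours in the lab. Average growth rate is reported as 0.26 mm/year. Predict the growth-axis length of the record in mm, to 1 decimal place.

After corrections the count is 416 + 6 = 422 bands.
With 2 bands per year, 422 / 2 = 211 years.
Length ≈ 0.26 × 211 = 54.9 mm.

54.9 mm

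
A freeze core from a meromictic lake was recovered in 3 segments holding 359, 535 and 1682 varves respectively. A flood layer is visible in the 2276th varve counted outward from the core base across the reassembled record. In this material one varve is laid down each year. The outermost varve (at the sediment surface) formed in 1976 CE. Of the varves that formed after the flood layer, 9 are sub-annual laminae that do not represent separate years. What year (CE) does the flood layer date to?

1685 CE

Total varves = 359 + 535 + 1682 = 2576.
2576 − 2276 = 300 varves lie beyond the flood layer toward the sediment surface.
Removing the 9 false varves leaves 300 − 9 = 291 true varves beyond the flood layer.
1976 − 291 = 1685 CE.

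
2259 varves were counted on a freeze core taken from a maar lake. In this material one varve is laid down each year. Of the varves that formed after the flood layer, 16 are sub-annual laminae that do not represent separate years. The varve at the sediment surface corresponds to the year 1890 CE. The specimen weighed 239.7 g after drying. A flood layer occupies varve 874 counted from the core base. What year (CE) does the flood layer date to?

521 CE

2259 − 874 = 1385 varves lie beyond the flood layer toward the sediment surface.
Excluding 16 false varves: 1385 − 16 = 1369.
1890 − 1369 = 521 CE.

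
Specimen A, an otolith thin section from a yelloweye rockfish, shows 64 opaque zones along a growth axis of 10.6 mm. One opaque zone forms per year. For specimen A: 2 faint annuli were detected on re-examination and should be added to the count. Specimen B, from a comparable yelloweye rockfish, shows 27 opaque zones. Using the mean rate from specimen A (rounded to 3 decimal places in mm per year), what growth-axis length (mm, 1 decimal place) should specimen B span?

Specimen A: adjusted count: 64 + 2 = 66 opaque zones.
A: Extension rate ≈ 10.6 / 66 = 0.161 mm/year.
Length of B = 0.161 × 27 = 4.3 mm.

4.3 mm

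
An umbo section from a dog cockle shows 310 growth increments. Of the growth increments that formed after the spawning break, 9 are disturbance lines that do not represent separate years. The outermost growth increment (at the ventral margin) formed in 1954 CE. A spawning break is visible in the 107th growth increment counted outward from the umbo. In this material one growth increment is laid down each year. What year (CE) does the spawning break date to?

1760 CE

The spawning break sits at growth increment 107 from the umbo, so 310 − 107 = 203 growth increments formed after it.
Removing the 9 false growth increments leaves 203 − 9 = 194 true growth increments beyond the spawning break.
The growth increment at the ventral margin is 1954 CE, so the spawning break dates to 1954 − 194 = 1760 CE.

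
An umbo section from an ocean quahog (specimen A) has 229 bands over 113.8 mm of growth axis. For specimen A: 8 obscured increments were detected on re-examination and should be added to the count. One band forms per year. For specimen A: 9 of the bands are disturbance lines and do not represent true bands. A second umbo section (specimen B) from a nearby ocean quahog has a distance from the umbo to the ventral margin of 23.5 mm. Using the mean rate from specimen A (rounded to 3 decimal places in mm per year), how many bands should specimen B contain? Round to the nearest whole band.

Specimen A: true band count = 229 − 9 + 8 = 228.
A: Extension rate ≈ 113.8 / 228 = 0.499 mm/yr.
B spans 23.5 / 0.499 = 47.09 years ≈ 47 bands.

47 bands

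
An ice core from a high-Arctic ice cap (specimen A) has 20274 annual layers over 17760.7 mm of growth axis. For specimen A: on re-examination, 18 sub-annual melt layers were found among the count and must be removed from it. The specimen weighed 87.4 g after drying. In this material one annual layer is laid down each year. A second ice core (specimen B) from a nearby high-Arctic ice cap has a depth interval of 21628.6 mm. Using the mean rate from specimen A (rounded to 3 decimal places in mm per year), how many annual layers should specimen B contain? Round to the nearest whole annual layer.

24662 annual layers

Specimen A: after corrections the count is 20274 − 18 = 20256 annual layers.
A: Mean rate = 17760.7 mm / 20256 years ≈ 0.877 mm/year.
B spans 21628.6 / 0.877 = 24662.03 years ≈ 24662 annual layers.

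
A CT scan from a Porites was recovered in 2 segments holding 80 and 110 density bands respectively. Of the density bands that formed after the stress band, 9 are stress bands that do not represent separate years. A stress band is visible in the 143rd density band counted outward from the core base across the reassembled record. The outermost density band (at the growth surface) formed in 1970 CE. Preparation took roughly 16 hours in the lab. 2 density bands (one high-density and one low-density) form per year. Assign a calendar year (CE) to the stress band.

1951 CE

Total density bands = 80 + 110 = 190.
The stress band sits at density band 143 from the core base, so 190 − 143 = 47 density bands formed after it.
Removing the 9 false density bands leaves 47 − 9 = 38 true density bands beyond the stress band.
With 2 density bands per year, 38 / 2 = 19 years.
The density band at the growth surface is 1970 CE, so the stress band dates to 1970 − 19 = 1951 CE.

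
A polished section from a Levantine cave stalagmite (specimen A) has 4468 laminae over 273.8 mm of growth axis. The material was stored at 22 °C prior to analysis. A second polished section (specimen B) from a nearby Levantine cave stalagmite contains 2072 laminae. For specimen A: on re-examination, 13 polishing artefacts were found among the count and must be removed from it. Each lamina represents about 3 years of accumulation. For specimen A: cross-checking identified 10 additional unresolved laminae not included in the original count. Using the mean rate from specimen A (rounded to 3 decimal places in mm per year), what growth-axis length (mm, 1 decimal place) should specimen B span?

Specimen A: adjusted count: 4468 − 13 + 10 = 4465 laminae.
Specimen A: at 3 years per lamina, 4465 × 3 = 13395 years.
A: Extension rate ≈ 273.8 / 13395 = 0.020 mm/year.
Specimen B: at 3 years per lamina, 2072 × 3 = 6216 years. B's length ≈ 0.020 × 6216 = 124.3 mm.

124.3 mm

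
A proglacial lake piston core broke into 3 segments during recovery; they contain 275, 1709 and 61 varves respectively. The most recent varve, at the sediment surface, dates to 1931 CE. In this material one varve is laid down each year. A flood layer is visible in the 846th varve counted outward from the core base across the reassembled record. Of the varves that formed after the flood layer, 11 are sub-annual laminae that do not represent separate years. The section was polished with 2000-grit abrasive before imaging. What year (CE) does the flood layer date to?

Total varves = 275 + 1709 + 61 = 2045.
2045 − 846 = 1199 varves lie beyond the flood layer toward the sediment surface.
1199 − 11 false = 1188 true varves after the flood layer.
The varve at the sediment surface is 1931 CE, so the flood layer dates to 1931 − 1188 = 743 CE.

743 CE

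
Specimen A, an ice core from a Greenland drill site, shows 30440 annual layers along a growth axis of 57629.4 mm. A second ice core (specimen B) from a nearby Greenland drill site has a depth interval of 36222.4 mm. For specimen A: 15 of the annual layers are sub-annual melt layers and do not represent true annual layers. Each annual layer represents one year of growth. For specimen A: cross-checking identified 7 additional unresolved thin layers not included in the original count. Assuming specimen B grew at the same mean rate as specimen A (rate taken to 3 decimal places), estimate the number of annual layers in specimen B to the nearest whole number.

19125 annual layers

Specimen A: after corrections the count is 30440 − 15 + 7 = 30432 annual layers.
A: Extension rate ≈ 57629.4 / 30432 = 1.894 mm/year.
For B, 36222.4 / 1.894 = 19124.82 years ≈ 19125 annual layers.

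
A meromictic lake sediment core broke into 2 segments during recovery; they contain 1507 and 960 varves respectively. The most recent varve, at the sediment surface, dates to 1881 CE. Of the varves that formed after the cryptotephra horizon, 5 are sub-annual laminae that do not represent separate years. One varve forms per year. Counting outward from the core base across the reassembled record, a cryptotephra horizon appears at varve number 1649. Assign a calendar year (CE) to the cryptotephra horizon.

1068 CE

Total varves = 1507 + 960 = 2467.
The cryptotephra horizon sits at varve 1649 from the core base, so 2467 − 1649 = 818 varves formed after it.
Excluding 5 false varves: 818 − 5 = 813.
1881 − 813 = 1068 CE.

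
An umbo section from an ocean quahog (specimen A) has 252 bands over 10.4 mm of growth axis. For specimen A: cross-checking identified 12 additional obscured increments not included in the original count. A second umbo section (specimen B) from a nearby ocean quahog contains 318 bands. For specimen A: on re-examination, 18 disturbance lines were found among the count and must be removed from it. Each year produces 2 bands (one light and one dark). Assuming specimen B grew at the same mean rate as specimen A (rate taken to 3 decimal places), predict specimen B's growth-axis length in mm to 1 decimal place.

Specimen A: adjusted count: 252 − 18 + 12 = 246 bands.
Specimen A: 246 bands at 2 per year is 246 / 2 = 123 years.
A: 10.4 mm over 123 years gives 10.4 / 123 ≈ 0.085 mm/yr.
Specimen B: dividing by 2 bands per year: 318 / 2 = 159 years. Length of B = 0.085 × 159 = 13.5 mm.

13.5 mm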